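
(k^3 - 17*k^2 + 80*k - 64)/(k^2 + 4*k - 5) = (k^2 - 16*k + 64)/(k + 5)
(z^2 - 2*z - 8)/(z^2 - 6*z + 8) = (z + 2)/(z - 2)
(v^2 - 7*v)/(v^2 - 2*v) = (v - 7)/(v - 2)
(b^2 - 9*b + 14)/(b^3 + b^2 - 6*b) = (b - 7)/(b*(b + 3))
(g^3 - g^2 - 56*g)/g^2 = g - 1 - 56/g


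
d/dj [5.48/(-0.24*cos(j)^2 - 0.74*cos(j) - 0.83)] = -(2.6304*cos(j) + 4.0552)*sin(j)/(0.24*cos(j)^2 + 0.74*cos(j) + 0.83)^2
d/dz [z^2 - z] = 2*z - 1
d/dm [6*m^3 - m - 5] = 18*m^2 - 1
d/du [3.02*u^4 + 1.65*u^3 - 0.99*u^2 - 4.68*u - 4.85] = 12.08*u^3 + 4.95*u^2 - 1.98*u - 4.68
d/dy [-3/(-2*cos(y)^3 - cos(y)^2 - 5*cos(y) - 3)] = 12*(6*cos(y)^2 + 2*cos(y) + 5)*sin(y)/(13*cos(y) + cos(2*y) + cos(3*y) + 7)^2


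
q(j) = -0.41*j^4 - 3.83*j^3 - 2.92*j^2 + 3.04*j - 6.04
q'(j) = -1.64*j^3 - 11.49*j^2 - 5.84*j + 3.04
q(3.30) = -214.07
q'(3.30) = -200.29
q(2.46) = -88.26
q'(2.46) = -105.27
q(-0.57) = -8.06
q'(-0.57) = 2.94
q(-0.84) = -8.59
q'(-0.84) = 0.81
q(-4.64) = 109.55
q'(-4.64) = -53.41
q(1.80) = -36.67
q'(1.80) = -54.26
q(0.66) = -6.48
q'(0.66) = -6.29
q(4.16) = -442.44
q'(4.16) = -338.16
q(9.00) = -5697.28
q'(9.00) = -2175.77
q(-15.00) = -8538.64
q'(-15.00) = 3040.39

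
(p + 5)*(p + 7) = p^2 + 12*p + 35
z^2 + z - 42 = (z - 6)*(z + 7)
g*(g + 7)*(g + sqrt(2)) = g^3 + sqrt(2)*g^2 + 7*g^2 + 7*sqrt(2)*g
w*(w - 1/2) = w^2 - w/2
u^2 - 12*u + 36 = (u - 6)^2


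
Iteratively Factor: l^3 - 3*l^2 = (l)*(l^2 - 3*l) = l^2*(l - 3)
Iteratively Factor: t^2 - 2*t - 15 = (t - 5)*(t + 3)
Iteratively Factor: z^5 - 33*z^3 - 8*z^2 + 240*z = (z - 5)*(z^4 + 5*z^3 - 8*z^2 - 48*z) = (z - 5)*(z - 3)*(z^3 + 8*z^2 + 16*z) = (z - 5)*(z - 3)*(z + 4)*(z^2 + 4*z) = (z - 5)*(z - 3)*(z + 4)^2*(z)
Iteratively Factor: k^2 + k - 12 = (k - 3)*(k + 4)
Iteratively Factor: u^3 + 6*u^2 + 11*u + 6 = (u + 3)*(u^2 + 3*u + 2) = (u + 2)*(u + 3)*(u + 1)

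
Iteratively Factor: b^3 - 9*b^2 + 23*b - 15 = (b - 3)*(b^2 - 6*b + 5) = (b - 5)*(b - 3)*(b - 1)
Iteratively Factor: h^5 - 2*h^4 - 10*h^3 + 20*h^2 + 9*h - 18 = (h + 3)*(h^4 - 5*h^3 + 5*h^2 + 5*h - 6) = (h - 1)*(h + 3)*(h^3 - 4*h^2 + h + 6) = (h - 2)*(h - 1)*(h + 3)*(h^2 - 2*h - 3) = (h - 2)*(h - 1)*(h + 1)*(h + 3)*(h - 3)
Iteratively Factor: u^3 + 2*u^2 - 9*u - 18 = (u + 2)*(u^2 - 9) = (u + 2)*(u + 3)*(u - 3)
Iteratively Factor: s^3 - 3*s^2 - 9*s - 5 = (s + 1)*(s^2 - 4*s - 5) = (s + 1)^2*(s - 5)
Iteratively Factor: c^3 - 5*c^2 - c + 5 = (c - 5)*(c^2 - 1) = (c - 5)*(c + 1)*(c - 1)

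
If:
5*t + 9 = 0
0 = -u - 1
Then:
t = -9/5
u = -1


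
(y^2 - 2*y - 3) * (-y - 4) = -y^3 - 2*y^2 + 11*y + 12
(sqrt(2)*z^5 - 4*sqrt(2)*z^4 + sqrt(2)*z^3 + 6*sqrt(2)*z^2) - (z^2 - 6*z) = sqrt(2)*z^5 - 4*sqrt(2)*z^4 + sqrt(2)*z^3 - z^2 + 6*sqrt(2)*z^2 + 6*z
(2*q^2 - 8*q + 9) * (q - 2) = 2*q^3 - 12*q^2 + 25*q - 18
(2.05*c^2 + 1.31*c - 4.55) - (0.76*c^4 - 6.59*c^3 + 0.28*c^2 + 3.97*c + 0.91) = -0.76*c^4 + 6.59*c^3 + 1.77*c^2 - 2.66*c - 5.46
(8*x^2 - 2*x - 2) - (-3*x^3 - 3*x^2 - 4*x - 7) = 3*x^3 + 11*x^2 + 2*x + 5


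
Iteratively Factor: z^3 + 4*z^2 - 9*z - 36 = (z + 4)*(z^2 - 9) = (z - 3)*(z + 4)*(z + 3)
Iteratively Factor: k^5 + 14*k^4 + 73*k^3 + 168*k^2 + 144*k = (k + 4)*(k^4 + 10*k^3 + 33*k^2 + 36*k) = (k + 3)*(k + 4)*(k^3 + 7*k^2 + 12*k) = k*(k + 3)*(k + 4)*(k^2 + 7*k + 12) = k*(k + 3)*(k + 4)^2*(k + 3)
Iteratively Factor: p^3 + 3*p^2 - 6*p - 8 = (p + 4)*(p^2 - p - 2) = (p + 1)*(p + 4)*(p - 2)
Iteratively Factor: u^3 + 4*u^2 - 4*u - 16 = (u - 2)*(u^2 + 6*u + 8) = (u - 2)*(u + 4)*(u + 2)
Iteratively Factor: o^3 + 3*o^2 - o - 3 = (o - 1)*(o^2 + 4*o + 3) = (o - 1)*(o + 3)*(o + 1)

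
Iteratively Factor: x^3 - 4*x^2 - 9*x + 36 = (x - 4)*(x^2 - 9) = (x - 4)*(x - 3)*(x + 3)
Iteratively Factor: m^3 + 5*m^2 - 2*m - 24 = (m + 3)*(m^2 + 2*m - 8) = (m - 2)*(m + 3)*(m + 4)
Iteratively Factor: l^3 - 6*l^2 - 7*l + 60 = (l - 4)*(l^2 - 2*l - 15) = (l - 5)*(l - 4)*(l + 3)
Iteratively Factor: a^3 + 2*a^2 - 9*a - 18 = (a - 3)*(a^2 + 5*a + 6) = (a - 3)*(a + 2)*(a + 3)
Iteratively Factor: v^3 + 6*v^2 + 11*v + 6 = (v + 2)*(v^2 + 4*v + 3) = (v + 1)*(v + 2)*(v + 3)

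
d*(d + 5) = d^2 + 5*d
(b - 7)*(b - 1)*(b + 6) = b^3 - 2*b^2 - 41*b + 42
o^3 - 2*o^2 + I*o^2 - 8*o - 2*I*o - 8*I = (o - 4)*(o + 2)*(o + I)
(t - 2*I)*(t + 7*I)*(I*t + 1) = I*t^3 - 4*t^2 + 19*I*t + 14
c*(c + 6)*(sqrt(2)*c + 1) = sqrt(2)*c^3 + c^2 + 6*sqrt(2)*c^2 + 6*c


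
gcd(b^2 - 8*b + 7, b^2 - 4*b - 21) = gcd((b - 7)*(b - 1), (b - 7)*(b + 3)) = b - 7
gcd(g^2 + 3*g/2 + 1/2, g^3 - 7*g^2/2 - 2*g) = g + 1/2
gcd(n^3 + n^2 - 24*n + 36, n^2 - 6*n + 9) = n - 3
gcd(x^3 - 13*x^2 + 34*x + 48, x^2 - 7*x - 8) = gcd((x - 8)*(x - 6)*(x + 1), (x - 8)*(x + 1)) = x^2 - 7*x - 8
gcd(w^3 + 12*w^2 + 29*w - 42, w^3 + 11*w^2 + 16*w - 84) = w^2 + 13*w + 42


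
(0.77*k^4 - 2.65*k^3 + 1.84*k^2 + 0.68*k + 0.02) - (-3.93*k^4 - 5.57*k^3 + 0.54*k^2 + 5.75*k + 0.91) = 4.7*k^4 + 2.92*k^3 + 1.3*k^2 - 5.07*k - 0.89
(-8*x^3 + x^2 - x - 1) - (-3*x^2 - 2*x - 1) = -8*x^3 + 4*x^2 + x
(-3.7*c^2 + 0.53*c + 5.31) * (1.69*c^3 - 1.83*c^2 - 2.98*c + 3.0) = -6.253*c^5 + 7.6667*c^4 + 19.03*c^3 - 22.3967*c^2 - 14.2338*c + 15.93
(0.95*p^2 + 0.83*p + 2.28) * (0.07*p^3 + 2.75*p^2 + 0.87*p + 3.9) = 0.0665*p^5 + 2.6706*p^4 + 3.2686*p^3 + 10.6971*p^2 + 5.2206*p + 8.892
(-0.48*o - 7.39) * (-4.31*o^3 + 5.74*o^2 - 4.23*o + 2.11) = 2.0688*o^4 + 29.0957*o^3 - 40.3882*o^2 + 30.2469*o - 15.5929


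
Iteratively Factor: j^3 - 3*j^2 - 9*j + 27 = (j - 3)*(j^2 - 9) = (j - 3)^2*(j + 3)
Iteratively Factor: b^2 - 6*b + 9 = (b - 3)*(b - 3)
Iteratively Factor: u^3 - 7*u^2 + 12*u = (u)*(u^2 - 7*u + 12) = u*(u - 3)*(u - 4)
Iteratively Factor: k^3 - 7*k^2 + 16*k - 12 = (k - 2)*(k^2 - 5*k + 6) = (k - 3)*(k - 2)*(k - 2)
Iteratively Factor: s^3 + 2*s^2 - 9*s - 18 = (s + 3)*(s^2 - s - 6) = (s - 3)*(s + 3)*(s + 2)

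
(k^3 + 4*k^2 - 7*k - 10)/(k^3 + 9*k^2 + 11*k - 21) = (k^3 + 4*k^2 - 7*k - 10)/(k^3 + 9*k^2 + 11*k - 21)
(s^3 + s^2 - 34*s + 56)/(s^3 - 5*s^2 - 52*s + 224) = (s - 2)/(s - 8)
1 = 1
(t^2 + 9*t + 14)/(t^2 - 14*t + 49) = (t^2 + 9*t + 14)/(t^2 - 14*t + 49)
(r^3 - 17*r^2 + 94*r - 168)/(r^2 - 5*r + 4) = (r^2 - 13*r + 42)/(r - 1)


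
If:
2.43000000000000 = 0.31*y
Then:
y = 7.84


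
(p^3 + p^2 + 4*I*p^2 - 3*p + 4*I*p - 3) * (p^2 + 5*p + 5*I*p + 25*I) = p^5 + 6*p^4 + 9*I*p^4 - 18*p^3 + 54*I*p^3 - 138*p^2 + 30*I*p^2 - 115*p - 90*I*p - 75*I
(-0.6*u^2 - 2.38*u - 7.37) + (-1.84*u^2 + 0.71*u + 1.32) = -2.44*u^2 - 1.67*u - 6.05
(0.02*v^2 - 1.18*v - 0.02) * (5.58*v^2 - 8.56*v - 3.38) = 0.1116*v^4 - 6.7556*v^3 + 9.9216*v^2 + 4.1596*v + 0.0676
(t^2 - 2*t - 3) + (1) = t^2 - 2*t - 2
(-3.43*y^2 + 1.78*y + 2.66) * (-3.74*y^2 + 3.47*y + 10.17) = 12.8282*y^4 - 18.5593*y^3 - 38.6549*y^2 + 27.3328*y + 27.0522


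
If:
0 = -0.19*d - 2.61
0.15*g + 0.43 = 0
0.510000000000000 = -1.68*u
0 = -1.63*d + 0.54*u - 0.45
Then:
No Solution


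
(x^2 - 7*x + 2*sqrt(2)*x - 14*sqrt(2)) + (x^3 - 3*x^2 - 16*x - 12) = x^3 - 2*x^2 - 23*x + 2*sqrt(2)*x - 14*sqrt(2) - 12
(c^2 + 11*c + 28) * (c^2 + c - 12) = c^4 + 12*c^3 + 27*c^2 - 104*c - 336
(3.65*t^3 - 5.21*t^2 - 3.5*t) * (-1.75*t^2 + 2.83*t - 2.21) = -6.3875*t^5 + 19.447*t^4 - 16.6858*t^3 + 1.6091*t^2 + 7.735*t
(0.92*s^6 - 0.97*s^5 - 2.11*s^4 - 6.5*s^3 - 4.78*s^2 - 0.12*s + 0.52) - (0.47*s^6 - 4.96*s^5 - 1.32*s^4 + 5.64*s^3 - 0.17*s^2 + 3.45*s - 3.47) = 0.45*s^6 + 3.99*s^5 - 0.79*s^4 - 12.14*s^3 - 4.61*s^2 - 3.57*s + 3.99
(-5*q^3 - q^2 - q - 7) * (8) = -40*q^3 - 8*q^2 - 8*q - 56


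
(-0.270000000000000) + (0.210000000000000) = -0.0600000000000000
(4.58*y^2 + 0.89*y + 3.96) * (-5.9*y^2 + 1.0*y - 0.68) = -27.022*y^4 - 0.671*y^3 - 25.5884*y^2 + 3.3548*y - 2.6928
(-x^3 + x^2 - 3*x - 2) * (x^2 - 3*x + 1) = -x^5 + 4*x^4 - 7*x^3 + 8*x^2 + 3*x - 2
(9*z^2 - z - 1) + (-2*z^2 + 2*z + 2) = 7*z^2 + z + 1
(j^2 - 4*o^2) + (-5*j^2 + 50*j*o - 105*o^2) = -4*j^2 + 50*j*o - 109*o^2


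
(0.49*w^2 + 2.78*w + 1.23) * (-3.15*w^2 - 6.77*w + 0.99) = -1.5435*w^4 - 12.0743*w^3 - 22.21*w^2 - 5.5749*w + 1.2177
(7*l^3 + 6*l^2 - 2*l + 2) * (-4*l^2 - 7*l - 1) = -28*l^5 - 73*l^4 - 41*l^3 - 12*l - 2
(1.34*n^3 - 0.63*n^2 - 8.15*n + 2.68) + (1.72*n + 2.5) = 1.34*n^3 - 0.63*n^2 - 6.43*n + 5.18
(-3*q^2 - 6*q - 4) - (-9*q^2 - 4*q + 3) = 6*q^2 - 2*q - 7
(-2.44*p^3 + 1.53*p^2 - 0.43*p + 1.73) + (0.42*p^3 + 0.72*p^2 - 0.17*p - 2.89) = -2.02*p^3 + 2.25*p^2 - 0.6*p - 1.16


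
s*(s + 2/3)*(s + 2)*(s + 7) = s^4 + 29*s^3/3 + 20*s^2 + 28*s/3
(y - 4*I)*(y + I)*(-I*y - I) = -I*y^3 - 3*y^2 - I*y^2 - 3*y - 4*I*y - 4*I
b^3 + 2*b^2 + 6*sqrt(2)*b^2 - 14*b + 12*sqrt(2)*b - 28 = (b + 2)*(b - sqrt(2))*(b + 7*sqrt(2))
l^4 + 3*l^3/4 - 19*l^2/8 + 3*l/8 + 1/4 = (l - 1)*(l - 1/2)*(l + 1/4)*(l + 2)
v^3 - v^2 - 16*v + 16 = (v - 4)*(v - 1)*(v + 4)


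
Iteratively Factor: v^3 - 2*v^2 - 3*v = (v + 1)*(v^2 - 3*v) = (v - 3)*(v + 1)*(v)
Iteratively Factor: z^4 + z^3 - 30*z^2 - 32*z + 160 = (z - 2)*(z^3 + 3*z^2 - 24*z - 80) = (z - 5)*(z - 2)*(z^2 + 8*z + 16) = (z - 5)*(z - 2)*(z + 4)*(z + 4)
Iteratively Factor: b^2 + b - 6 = (b - 2)*(b + 3)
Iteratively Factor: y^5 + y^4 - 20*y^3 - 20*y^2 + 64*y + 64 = (y - 2)*(y^4 + 3*y^3 - 14*y^2 - 48*y - 32) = (y - 4)*(y - 2)*(y^3 + 7*y^2 + 14*y + 8) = (y - 4)*(y - 2)*(y + 1)*(y^2 + 6*y + 8) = (y - 4)*(y - 2)*(y + 1)*(y + 4)*(y + 2)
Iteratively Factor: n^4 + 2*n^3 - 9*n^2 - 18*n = (n)*(n^3 + 2*n^2 - 9*n - 18) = n*(n + 2)*(n^2 - 9) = n*(n - 3)*(n + 2)*(n + 3)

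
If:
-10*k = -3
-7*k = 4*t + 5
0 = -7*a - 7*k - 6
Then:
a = -81/70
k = 3/10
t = -71/40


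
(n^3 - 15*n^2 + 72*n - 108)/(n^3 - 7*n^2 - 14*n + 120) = (n^2 - 9*n + 18)/(n^2 - n - 20)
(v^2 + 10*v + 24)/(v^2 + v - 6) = (v^2 + 10*v + 24)/(v^2 + v - 6)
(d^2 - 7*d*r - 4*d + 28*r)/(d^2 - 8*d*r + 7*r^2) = (4 - d)/(-d + r)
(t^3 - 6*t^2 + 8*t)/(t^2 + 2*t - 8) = t*(t - 4)/(t + 4)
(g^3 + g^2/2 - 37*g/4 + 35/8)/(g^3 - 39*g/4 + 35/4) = (g - 1/2)/(g - 1)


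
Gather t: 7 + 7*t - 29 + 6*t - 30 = 13*t - 52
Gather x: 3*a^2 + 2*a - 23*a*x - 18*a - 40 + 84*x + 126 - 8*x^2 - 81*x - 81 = 3*a^2 - 16*a - 8*x^2 + x*(3 - 23*a) + 5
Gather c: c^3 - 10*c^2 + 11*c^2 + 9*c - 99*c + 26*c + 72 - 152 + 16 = c^3 + c^2 - 64*c - 64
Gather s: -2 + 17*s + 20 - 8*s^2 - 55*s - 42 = -8*s^2 - 38*s - 24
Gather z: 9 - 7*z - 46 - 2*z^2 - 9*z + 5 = -2*z^2 - 16*z - 32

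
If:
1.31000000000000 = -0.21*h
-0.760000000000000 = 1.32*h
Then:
No Solution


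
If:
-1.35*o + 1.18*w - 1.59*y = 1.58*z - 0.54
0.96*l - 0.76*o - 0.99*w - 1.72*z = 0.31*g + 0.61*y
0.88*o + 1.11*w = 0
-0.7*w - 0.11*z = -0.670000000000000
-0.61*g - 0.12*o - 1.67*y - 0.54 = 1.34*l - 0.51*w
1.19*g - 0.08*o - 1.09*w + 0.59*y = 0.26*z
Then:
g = -134.63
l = -223.48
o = -38.11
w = 30.22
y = 240.14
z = -186.19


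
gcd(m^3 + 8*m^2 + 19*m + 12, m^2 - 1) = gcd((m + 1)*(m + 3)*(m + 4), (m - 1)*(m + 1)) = m + 1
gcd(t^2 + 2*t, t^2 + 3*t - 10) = 1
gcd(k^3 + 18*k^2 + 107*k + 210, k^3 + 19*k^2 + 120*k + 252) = k^2 + 13*k + 42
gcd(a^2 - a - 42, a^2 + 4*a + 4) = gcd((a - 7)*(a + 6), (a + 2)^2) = 1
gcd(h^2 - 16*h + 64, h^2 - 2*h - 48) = h - 8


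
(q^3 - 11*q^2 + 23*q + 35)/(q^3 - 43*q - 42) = (q - 5)/(q + 6)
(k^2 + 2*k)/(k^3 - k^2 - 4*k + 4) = k/(k^2 - 3*k + 2)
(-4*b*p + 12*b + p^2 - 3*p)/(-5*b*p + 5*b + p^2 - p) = (4*b*p - 12*b - p^2 + 3*p)/(5*b*p - 5*b - p^2 + p)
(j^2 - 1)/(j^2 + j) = (j - 1)/j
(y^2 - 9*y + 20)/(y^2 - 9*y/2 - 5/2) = 2*(y - 4)/(2*y + 1)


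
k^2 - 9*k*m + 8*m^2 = (k - 8*m)*(k - m)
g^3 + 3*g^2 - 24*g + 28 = (g - 2)^2*(g + 7)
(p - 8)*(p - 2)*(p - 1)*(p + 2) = p^4 - 9*p^3 + 4*p^2 + 36*p - 32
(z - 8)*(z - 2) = z^2 - 10*z + 16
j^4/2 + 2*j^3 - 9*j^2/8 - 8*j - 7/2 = (j/2 + 1)*(j - 2)*(j + 1/2)*(j + 7/2)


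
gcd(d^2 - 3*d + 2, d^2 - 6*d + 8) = d - 2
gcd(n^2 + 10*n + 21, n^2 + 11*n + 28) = n + 7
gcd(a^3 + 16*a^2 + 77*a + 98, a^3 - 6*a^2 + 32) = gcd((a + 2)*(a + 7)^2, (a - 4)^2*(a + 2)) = a + 2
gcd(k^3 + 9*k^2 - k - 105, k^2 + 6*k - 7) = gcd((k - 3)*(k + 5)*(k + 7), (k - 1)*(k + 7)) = k + 7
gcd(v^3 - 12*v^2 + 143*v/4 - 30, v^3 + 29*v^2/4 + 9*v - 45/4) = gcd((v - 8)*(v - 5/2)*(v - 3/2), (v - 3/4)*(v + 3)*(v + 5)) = 1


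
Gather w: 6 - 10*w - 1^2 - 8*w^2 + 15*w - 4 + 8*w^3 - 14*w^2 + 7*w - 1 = 8*w^3 - 22*w^2 + 12*w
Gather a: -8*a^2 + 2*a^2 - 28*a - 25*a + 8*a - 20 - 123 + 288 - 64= -6*a^2 - 45*a + 81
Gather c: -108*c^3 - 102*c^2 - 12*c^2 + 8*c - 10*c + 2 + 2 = -108*c^3 - 114*c^2 - 2*c + 4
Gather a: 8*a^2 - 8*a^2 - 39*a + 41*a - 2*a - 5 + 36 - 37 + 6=0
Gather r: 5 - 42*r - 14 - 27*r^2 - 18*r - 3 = -27*r^2 - 60*r - 12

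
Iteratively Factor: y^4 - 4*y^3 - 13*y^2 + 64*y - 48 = (y - 3)*(y^3 - y^2 - 16*y + 16) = (y - 4)*(y - 3)*(y^2 + 3*y - 4) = (y - 4)*(y - 3)*(y + 4)*(y - 1)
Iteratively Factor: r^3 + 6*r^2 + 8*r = (r + 4)*(r^2 + 2*r) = r*(r + 4)*(r + 2)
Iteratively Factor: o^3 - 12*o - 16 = (o - 4)*(o^2 + 4*o + 4) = (o - 4)*(o + 2)*(o + 2)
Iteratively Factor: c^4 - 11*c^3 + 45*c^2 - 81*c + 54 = (c - 3)*(c^3 - 8*c^2 + 21*c - 18) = (c - 3)^2*(c^2 - 5*c + 6) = (c - 3)^3*(c - 2)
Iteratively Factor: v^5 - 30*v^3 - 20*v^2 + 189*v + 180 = (v + 1)*(v^4 - v^3 - 29*v^2 + 9*v + 180) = (v + 1)*(v + 4)*(v^3 - 5*v^2 - 9*v + 45) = (v - 5)*(v + 1)*(v + 4)*(v^2 - 9) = (v - 5)*(v - 3)*(v + 1)*(v + 4)*(v + 3)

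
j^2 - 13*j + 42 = (j - 7)*(j - 6)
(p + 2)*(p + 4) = p^2 + 6*p + 8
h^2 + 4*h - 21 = (h - 3)*(h + 7)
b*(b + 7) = b^2 + 7*b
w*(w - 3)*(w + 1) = w^3 - 2*w^2 - 3*w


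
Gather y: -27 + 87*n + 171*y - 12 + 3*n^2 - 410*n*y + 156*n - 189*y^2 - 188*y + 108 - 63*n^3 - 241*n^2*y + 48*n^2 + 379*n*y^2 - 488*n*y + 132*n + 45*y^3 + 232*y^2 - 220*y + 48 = -63*n^3 + 51*n^2 + 375*n + 45*y^3 + y^2*(379*n + 43) + y*(-241*n^2 - 898*n - 237) + 117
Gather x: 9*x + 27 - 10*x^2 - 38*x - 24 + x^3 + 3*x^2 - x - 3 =x^3 - 7*x^2 - 30*x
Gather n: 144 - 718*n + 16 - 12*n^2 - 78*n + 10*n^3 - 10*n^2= 10*n^3 - 22*n^2 - 796*n + 160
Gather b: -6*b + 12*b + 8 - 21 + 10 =6*b - 3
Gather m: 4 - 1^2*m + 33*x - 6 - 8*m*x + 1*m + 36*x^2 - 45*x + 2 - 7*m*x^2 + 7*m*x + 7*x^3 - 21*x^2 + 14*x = m*(-7*x^2 - x) + 7*x^3 + 15*x^2 + 2*x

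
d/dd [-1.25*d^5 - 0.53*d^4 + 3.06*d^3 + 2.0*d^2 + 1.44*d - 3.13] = -6.25*d^4 - 2.12*d^3 + 9.18*d^2 + 4.0*d + 1.44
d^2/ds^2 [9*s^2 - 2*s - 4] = 18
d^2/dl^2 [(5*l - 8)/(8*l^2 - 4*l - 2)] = 2*(40*l^3 - 192*l^2 + 126*l - 37)/(64*l^6 - 96*l^5 + 40*l^3 - 6*l - 1)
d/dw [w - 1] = 1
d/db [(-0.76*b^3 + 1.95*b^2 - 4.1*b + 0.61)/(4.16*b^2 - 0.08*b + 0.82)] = (-3.1616*b^4 + 0.121600000000001*b^3 + 15.0304*b^2 - 1.8772*b - 3.3132)/(17.3056*b^4 - 0.6656*b^3 + 6.8288*b^2 - 0.1312*b + 0.6724)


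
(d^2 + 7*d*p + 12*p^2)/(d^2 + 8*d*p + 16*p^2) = (d + 3*p)/(d + 4*p)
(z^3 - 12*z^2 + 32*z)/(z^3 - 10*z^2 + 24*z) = (z - 8)/(z - 6)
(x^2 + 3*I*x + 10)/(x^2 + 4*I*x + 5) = (x - 2*I)/(x - I)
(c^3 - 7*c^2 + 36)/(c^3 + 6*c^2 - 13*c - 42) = (c - 6)/(c + 7)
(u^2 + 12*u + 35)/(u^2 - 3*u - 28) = (u^2 + 12*u + 35)/(u^2 - 3*u - 28)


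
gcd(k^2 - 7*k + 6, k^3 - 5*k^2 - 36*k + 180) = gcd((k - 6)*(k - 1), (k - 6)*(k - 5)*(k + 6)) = k - 6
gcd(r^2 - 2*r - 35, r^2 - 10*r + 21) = r - 7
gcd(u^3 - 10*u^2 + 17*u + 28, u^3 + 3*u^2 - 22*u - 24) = u^2 - 3*u - 4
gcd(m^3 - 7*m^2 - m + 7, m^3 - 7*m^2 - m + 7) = m^3 - 7*m^2 - m + 7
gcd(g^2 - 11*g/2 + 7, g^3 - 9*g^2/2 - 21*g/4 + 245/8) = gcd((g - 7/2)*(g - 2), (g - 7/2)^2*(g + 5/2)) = g - 7/2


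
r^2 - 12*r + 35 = (r - 7)*(r - 5)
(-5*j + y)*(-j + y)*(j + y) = 5*j^3 - j^2*y - 5*j*y^2 + y^3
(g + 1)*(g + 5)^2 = g^3 + 11*g^2 + 35*g + 25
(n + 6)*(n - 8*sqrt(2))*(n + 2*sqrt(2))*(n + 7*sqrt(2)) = n^4 + sqrt(2)*n^3 + 6*n^3 - 116*n^2 + 6*sqrt(2)*n^2 - 696*n - 224*sqrt(2)*n - 1344*sqrt(2)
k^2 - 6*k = k*(k - 6)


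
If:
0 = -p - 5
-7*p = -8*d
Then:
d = -35/8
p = -5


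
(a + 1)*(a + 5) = a^2 + 6*a + 5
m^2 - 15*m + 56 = (m - 8)*(m - 7)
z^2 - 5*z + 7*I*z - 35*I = (z - 5)*(z + 7*I)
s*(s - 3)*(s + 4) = s^3 + s^2 - 12*s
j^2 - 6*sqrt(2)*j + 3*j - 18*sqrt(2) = (j + 3)*(j - 6*sqrt(2))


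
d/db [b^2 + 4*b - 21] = 2*b + 4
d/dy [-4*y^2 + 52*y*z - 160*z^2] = -8*y + 52*z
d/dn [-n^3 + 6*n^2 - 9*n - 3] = -3*n^2 + 12*n - 9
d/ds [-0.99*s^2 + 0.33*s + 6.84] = 0.33 - 1.98*s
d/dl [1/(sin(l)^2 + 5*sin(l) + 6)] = -(2*sin(l) + 5)*cos(l)/(sin(l)^2 + 5*sin(l) + 6)^2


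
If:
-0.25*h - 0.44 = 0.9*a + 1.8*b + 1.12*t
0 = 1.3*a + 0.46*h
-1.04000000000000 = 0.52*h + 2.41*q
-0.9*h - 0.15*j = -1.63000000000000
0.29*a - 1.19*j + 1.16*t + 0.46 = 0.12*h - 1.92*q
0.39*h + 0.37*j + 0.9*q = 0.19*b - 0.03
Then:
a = -0.67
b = -0.75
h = 1.88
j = -0.41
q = -0.84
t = 0.93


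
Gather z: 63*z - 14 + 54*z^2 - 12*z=54*z^2 + 51*z - 14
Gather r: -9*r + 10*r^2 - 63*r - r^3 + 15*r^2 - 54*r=-r^3 + 25*r^2 - 126*r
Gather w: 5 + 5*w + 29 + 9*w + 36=14*w + 70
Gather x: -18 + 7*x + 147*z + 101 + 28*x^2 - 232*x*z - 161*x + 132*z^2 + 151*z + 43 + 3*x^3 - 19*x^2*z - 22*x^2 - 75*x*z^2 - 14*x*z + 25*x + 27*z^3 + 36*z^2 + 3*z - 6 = 3*x^3 + x^2*(6 - 19*z) + x*(-75*z^2 - 246*z - 129) + 27*z^3 + 168*z^2 + 301*z + 120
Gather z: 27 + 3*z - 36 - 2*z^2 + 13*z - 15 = -2*z^2 + 16*z - 24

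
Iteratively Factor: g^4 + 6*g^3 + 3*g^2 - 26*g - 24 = (g + 3)*(g^3 + 3*g^2 - 6*g - 8) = (g + 1)*(g + 3)*(g^2 + 2*g - 8) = (g - 2)*(g + 1)*(g + 3)*(g + 4)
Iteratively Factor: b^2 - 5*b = (b - 5)*(b)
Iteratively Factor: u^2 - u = (u)*(u - 1)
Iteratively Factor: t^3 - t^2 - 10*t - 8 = (t + 2)*(t^2 - 3*t - 4) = (t + 1)*(t + 2)*(t - 4)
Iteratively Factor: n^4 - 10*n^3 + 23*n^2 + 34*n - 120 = (n - 5)*(n^3 - 5*n^2 - 2*n + 24) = (n - 5)*(n + 2)*(n^2 - 7*n + 12) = (n - 5)*(n - 3)*(n + 2)*(n - 4)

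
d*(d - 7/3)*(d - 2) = d^3 - 13*d^2/3 + 14*d/3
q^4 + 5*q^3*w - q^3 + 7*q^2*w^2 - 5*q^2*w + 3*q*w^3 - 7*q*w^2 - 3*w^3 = (q - 1)*(q + w)^2*(q + 3*w)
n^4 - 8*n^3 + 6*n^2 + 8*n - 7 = (n - 7)*(n - 1)^2*(n + 1)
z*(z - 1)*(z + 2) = z^3 + z^2 - 2*z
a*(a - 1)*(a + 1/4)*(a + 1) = a^4 + a^3/4 - a^2 - a/4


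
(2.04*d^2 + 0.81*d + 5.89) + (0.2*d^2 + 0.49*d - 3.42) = 2.24*d^2 + 1.3*d + 2.47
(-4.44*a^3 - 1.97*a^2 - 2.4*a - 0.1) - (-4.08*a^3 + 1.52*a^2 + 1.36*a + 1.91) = -0.36*a^3 - 3.49*a^2 - 3.76*a - 2.01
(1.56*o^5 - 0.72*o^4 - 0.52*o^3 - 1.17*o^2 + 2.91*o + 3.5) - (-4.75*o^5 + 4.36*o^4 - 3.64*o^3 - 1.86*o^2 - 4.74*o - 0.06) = 6.31*o^5 - 5.08*o^4 + 3.12*o^3 + 0.69*o^2 + 7.65*o + 3.56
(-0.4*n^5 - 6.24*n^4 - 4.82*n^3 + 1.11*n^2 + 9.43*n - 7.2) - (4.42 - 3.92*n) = -0.4*n^5 - 6.24*n^4 - 4.82*n^3 + 1.11*n^2 + 13.35*n - 11.62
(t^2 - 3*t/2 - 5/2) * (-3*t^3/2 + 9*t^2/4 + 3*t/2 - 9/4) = -3*t^5/2 + 9*t^4/2 + 15*t^3/8 - 81*t^2/8 - 3*t/8 + 45/8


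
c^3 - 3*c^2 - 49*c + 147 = (c - 7)*(c - 3)*(c + 7)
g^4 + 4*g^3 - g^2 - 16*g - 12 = (g - 2)*(g + 1)*(g + 2)*(g + 3)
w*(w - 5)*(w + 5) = w^3 - 25*w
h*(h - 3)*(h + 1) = h^3 - 2*h^2 - 3*h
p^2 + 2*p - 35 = (p - 5)*(p + 7)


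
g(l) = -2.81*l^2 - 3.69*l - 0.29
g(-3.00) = -14.51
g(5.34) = -100.12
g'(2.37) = -17.01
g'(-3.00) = 13.17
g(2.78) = -32.27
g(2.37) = -24.82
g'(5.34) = -33.70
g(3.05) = -37.68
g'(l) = -5.62*l - 3.69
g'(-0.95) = 1.65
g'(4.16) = -27.07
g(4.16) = -64.27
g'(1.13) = -10.04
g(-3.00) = -14.51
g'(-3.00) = 13.17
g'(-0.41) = -1.39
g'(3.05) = -20.83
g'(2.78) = -19.31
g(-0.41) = 0.75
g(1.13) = -8.05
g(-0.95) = 0.68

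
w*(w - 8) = w^2 - 8*w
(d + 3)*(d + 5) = d^2 + 8*d + 15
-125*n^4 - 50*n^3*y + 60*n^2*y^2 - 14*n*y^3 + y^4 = (-5*n + y)^3*(n + y)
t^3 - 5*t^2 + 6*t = t*(t - 3)*(t - 2)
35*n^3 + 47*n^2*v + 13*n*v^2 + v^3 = (n + v)*(5*n + v)*(7*n + v)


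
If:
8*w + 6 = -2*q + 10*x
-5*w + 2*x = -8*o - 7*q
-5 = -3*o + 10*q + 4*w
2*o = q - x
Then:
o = -89/566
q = -327/1132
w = -731/1132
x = 29/1132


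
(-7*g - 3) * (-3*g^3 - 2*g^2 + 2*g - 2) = 21*g^4 + 23*g^3 - 8*g^2 + 8*g + 6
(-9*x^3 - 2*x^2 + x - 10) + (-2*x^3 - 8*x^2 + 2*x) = -11*x^3 - 10*x^2 + 3*x - 10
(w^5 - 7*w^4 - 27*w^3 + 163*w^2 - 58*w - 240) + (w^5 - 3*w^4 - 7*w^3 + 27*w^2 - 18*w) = 2*w^5 - 10*w^4 - 34*w^3 + 190*w^2 - 76*w - 240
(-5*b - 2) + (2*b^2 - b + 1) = 2*b^2 - 6*b - 1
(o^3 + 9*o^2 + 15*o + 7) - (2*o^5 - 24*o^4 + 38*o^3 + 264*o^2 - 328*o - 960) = -2*o^5 + 24*o^4 - 37*o^3 - 255*o^2 + 343*o + 967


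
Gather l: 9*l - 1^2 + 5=9*l + 4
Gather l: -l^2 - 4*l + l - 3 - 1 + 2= -l^2 - 3*l - 2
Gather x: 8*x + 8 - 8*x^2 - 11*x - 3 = -8*x^2 - 3*x + 5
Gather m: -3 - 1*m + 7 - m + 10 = 14 - 2*m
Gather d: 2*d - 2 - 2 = 2*d - 4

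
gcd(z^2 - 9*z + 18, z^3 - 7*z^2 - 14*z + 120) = z - 6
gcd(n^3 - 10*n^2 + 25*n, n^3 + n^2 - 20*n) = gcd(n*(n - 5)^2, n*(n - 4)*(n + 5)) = n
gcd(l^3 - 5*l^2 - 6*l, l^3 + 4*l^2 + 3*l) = l^2 + l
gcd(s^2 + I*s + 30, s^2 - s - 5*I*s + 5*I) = s - 5*I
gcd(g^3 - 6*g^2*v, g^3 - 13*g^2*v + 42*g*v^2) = -g^2 + 6*g*v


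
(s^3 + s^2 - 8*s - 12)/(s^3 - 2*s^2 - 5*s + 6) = (s + 2)/(s - 1)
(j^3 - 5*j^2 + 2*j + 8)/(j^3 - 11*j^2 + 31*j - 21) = (j^3 - 5*j^2 + 2*j + 8)/(j^3 - 11*j^2 + 31*j - 21)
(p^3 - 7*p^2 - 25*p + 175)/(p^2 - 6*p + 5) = (p^2 - 2*p - 35)/(p - 1)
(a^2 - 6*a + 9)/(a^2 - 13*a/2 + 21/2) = 2*(a - 3)/(2*a - 7)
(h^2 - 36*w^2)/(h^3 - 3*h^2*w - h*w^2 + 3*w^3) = (h^2 - 36*w^2)/(h^3 - 3*h^2*w - h*w^2 + 3*w^3)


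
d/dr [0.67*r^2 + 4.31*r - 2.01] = 1.34*r + 4.31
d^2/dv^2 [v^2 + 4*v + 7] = 2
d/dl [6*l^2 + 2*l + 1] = 12*l + 2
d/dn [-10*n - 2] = -10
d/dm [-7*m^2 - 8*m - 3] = -14*m - 8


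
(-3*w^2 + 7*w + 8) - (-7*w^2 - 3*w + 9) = 4*w^2 + 10*w - 1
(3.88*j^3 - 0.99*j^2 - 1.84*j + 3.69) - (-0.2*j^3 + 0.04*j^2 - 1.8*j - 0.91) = 4.08*j^3 - 1.03*j^2 - 0.04*j + 4.6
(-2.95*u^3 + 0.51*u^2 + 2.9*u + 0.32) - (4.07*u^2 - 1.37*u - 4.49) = -2.95*u^3 - 3.56*u^2 + 4.27*u + 4.81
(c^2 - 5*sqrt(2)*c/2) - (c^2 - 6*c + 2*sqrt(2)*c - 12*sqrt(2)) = -9*sqrt(2)*c/2 + 6*c + 12*sqrt(2)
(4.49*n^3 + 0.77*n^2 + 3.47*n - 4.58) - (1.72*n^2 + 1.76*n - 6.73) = 4.49*n^3 - 0.95*n^2 + 1.71*n + 2.15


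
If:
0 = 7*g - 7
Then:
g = 1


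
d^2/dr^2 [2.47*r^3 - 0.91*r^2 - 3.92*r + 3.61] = 14.82*r - 1.82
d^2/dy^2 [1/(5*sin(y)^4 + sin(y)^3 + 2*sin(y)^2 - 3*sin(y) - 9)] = (-400*sin(y)^7 + 285*sin(y)^6 + 86*sin(y)^5 + 27*sin(y)^4 - 565*sin(y)^3 + 474*sin(y)^2 - 9*sin(y) + 54)/((sin(y) + 1)^2*(5*sin(y)^3 - 4*sin(y)^2 + 6*sin(y) - 9)^3)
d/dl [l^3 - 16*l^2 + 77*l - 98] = 3*l^2 - 32*l + 77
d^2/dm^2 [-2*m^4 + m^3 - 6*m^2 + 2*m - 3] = -24*m^2 + 6*m - 12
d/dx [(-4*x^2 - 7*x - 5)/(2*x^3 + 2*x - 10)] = (-(8*x + 7)*(x^3 + x - 5) + (3*x^2 + 1)*(4*x^2 + 7*x + 5))/(2*(x^3 + x - 5)^2)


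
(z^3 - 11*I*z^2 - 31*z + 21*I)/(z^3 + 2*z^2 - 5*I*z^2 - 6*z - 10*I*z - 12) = (z^2 - 8*I*z - 7)/(z^2 + 2*z*(1 - I) - 4*I)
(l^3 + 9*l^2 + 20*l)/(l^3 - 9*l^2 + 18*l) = (l^2 + 9*l + 20)/(l^2 - 9*l + 18)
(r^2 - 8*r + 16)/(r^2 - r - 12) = (r - 4)/(r + 3)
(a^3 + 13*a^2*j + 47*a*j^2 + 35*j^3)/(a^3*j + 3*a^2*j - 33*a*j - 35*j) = (a^3 + 13*a^2*j + 47*a*j^2 + 35*j^3)/(j*(a^3 + 3*a^2 - 33*a - 35))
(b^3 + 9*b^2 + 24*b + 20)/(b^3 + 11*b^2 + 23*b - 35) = (b^2 + 4*b + 4)/(b^2 + 6*b - 7)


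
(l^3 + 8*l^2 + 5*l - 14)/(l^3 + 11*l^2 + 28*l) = (l^2 + l - 2)/(l*(l + 4))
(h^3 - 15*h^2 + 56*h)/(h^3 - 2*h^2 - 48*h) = (h - 7)/(h + 6)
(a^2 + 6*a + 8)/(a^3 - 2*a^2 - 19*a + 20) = (a + 2)/(a^2 - 6*a + 5)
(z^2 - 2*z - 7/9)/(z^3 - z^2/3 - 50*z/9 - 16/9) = (3*z - 7)/(3*z^2 - 2*z - 16)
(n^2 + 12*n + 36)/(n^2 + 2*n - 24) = (n + 6)/(n - 4)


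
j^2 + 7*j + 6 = (j + 1)*(j + 6)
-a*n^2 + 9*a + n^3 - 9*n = (-a + n)*(n - 3)*(n + 3)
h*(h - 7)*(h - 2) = h^3 - 9*h^2 + 14*h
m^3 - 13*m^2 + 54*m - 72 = (m - 6)*(m - 4)*(m - 3)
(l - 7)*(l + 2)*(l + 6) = l^3 + l^2 - 44*l - 84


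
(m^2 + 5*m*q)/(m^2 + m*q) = (m + 5*q)/(m + q)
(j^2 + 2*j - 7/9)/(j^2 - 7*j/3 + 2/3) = (j + 7/3)/(j - 2)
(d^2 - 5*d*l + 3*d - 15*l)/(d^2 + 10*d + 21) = (d - 5*l)/(d + 7)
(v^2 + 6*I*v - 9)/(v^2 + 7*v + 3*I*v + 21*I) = (v + 3*I)/(v + 7)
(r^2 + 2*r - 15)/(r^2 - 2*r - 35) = (r - 3)/(r - 7)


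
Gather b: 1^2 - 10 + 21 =12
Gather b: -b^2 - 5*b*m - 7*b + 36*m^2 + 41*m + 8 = -b^2 + b*(-5*m - 7) + 36*m^2 + 41*m + 8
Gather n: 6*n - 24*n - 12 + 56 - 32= 12 - 18*n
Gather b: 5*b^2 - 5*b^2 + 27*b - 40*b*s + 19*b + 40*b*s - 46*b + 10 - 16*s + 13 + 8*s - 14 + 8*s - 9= 0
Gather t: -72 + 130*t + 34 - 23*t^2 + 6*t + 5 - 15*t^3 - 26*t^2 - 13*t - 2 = -15*t^3 - 49*t^2 + 123*t - 35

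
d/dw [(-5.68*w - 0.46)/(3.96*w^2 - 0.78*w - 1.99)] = (22.4928*w^2 + 3.6432*w + 10.9444)/(15.6816*w^4 - 6.1776*w^3 - 15.1524*w^2 + 3.1044*w + 3.9601)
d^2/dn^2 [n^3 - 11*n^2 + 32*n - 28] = 6*n - 22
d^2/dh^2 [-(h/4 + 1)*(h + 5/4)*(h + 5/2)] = -3*h/2 - 31/8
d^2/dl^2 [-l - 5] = 0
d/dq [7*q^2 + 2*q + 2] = 14*q + 2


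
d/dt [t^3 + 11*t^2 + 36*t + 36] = 3*t^2 + 22*t + 36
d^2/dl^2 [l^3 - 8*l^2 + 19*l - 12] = 6*l - 16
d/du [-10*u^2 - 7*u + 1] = -20*u - 7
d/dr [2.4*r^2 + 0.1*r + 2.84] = 4.8*r + 0.1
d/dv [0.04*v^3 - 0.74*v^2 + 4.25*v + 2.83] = 0.12*v^2 - 1.48*v + 4.25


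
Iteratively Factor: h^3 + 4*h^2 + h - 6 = (h + 3)*(h^2 + h - 2) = (h - 1)*(h + 3)*(h + 2)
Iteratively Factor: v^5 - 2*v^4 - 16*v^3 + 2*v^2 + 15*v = (v)*(v^4 - 2*v^3 - 16*v^2 + 2*v + 15) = v*(v + 1)*(v^3 - 3*v^2 - 13*v + 15) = v*(v + 1)*(v + 3)*(v^2 - 6*v + 5) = v*(v - 5)*(v + 1)*(v + 3)*(v - 1)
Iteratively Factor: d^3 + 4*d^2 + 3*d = (d)*(d^2 + 4*d + 3) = d*(d + 3)*(d + 1)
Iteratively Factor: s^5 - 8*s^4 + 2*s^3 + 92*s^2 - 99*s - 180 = (s - 4)*(s^4 - 4*s^3 - 14*s^2 + 36*s + 45) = (s - 4)*(s + 3)*(s^3 - 7*s^2 + 7*s + 15) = (s - 5)*(s - 4)*(s + 3)*(s^2 - 2*s - 3) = (s - 5)*(s - 4)*(s - 3)*(s + 3)*(s + 1)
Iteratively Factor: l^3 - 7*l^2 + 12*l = (l - 3)*(l^2 - 4*l) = l*(l - 3)*(l - 4)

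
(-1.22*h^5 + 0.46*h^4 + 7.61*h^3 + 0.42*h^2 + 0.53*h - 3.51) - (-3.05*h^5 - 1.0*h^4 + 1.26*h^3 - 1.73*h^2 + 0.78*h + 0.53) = 1.83*h^5 + 1.46*h^4 + 6.35*h^3 + 2.15*h^2 - 0.25*h - 4.04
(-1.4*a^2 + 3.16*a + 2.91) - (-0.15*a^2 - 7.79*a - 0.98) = -1.25*a^2 + 10.95*a + 3.89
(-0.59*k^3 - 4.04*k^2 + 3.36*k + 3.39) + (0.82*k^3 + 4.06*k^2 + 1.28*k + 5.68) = 0.23*k^3 + 0.0199999999999996*k^2 + 4.64*k + 9.07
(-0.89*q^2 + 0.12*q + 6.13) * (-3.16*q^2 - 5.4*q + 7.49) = 2.8124*q^4 + 4.4268*q^3 - 26.6849*q^2 - 32.2032*q + 45.9137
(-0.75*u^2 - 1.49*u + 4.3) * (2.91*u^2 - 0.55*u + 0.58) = -2.1825*u^4 - 3.9234*u^3 + 12.8975*u^2 - 3.2292*u + 2.494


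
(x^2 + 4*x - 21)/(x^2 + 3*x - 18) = (x + 7)/(x + 6)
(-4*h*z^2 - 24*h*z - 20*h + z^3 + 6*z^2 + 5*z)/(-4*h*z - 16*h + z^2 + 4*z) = (z^2 + 6*z + 5)/(z + 4)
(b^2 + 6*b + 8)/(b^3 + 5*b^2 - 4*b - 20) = (b + 4)/(b^2 + 3*b - 10)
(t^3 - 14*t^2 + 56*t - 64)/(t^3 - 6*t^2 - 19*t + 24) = (t^2 - 6*t + 8)/(t^2 + 2*t - 3)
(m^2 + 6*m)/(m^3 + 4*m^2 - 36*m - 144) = m/(m^2 - 2*m - 24)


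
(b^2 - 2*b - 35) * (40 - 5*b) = -5*b^3 + 50*b^2 + 95*b - 1400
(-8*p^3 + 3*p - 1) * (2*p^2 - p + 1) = -16*p^5 + 8*p^4 - 2*p^3 - 5*p^2 + 4*p - 1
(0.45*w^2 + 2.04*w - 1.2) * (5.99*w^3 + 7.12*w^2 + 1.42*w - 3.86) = 2.6955*w^5 + 15.4236*w^4 + 7.9758*w^3 - 7.3842*w^2 - 9.5784*w + 4.632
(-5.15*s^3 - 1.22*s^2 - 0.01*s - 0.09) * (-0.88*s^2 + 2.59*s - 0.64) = 4.532*s^5 - 12.2649*s^4 + 0.145000000000001*s^3 + 0.8341*s^2 - 0.2267*s + 0.0576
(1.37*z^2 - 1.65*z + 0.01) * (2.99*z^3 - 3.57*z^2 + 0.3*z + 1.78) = 4.0963*z^5 - 9.8244*z^4 + 6.3314*z^3 + 1.9079*z^2 - 2.934*z + 0.0178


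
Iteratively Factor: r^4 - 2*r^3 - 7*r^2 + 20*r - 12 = (r - 2)*(r^3 - 7*r + 6) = (r - 2)^2*(r^2 + 2*r - 3) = (r - 2)^2*(r - 1)*(r + 3)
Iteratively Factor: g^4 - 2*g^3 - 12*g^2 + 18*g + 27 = (g + 3)*(g^3 - 5*g^2 + 3*g + 9) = (g - 3)*(g + 3)*(g^2 - 2*g - 3) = (g - 3)^2*(g + 3)*(g + 1)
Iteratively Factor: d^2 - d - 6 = (d - 3)*(d + 2)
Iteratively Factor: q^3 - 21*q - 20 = (q - 5)*(q^2 + 5*q + 4) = (q - 5)*(q + 4)*(q + 1)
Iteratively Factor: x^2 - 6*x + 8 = (x - 4)*(x - 2)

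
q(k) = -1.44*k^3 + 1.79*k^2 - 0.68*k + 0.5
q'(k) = -4.32*k^2 + 3.58*k - 0.68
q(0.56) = 0.43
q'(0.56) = -0.03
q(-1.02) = 4.58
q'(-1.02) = -8.83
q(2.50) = -12.51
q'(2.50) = -18.73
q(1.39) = -0.85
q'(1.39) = -4.05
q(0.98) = 0.20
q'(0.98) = -1.32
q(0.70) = 0.41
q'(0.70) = -0.29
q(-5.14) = 246.83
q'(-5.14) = -133.21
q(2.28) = -8.81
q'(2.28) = -14.97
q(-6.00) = 380.06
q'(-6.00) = -177.68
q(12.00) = -2238.22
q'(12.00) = -579.80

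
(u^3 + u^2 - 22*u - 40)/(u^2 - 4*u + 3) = (u^3 + u^2 - 22*u - 40)/(u^2 - 4*u + 3)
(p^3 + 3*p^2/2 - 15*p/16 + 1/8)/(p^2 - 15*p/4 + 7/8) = (4*p^2 + 7*p - 2)/(2*(2*p - 7))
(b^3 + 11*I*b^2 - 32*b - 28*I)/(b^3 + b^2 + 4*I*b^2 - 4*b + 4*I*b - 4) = (b + 7*I)/(b + 1)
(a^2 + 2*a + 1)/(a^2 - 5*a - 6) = (a + 1)/(a - 6)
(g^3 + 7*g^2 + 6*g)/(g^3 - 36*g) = (g + 1)/(g - 6)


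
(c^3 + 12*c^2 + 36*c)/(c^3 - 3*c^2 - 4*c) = (c^2 + 12*c + 36)/(c^2 - 3*c - 4)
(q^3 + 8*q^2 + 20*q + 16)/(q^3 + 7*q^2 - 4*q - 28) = (q^2 + 6*q + 8)/(q^2 + 5*q - 14)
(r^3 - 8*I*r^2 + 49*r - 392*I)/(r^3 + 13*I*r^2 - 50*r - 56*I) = (r^2 - 15*I*r - 56)/(r^2 + 6*I*r - 8)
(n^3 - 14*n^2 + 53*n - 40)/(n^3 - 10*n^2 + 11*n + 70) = (n^2 - 9*n + 8)/(n^2 - 5*n - 14)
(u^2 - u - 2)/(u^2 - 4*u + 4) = (u + 1)/(u - 2)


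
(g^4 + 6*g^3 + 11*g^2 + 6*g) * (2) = 2*g^4 + 12*g^3 + 22*g^2 + 12*g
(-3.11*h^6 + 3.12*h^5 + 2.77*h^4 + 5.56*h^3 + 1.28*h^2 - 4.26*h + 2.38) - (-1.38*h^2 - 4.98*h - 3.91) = -3.11*h^6 + 3.12*h^5 + 2.77*h^4 + 5.56*h^3 + 2.66*h^2 + 0.720000000000001*h + 6.29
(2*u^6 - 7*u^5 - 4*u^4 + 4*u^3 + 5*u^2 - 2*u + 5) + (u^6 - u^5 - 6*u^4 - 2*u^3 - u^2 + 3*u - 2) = 3*u^6 - 8*u^5 - 10*u^4 + 2*u^3 + 4*u^2 + u + 3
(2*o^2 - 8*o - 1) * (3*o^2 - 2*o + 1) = 6*o^4 - 28*o^3 + 15*o^2 - 6*o - 1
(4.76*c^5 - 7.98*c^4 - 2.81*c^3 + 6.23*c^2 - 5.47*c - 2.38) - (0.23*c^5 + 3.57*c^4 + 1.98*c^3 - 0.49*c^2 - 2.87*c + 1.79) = 4.53*c^5 - 11.55*c^4 - 4.79*c^3 + 6.72*c^2 - 2.6*c - 4.17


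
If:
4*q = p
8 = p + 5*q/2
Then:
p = 64/13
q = 16/13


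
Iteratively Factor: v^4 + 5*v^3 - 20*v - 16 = (v + 4)*(v^3 + v^2 - 4*v - 4) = (v + 2)*(v + 4)*(v^2 - v - 2) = (v + 1)*(v + 2)*(v + 4)*(v - 2)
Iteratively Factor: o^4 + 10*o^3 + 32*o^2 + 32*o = (o)*(o^3 + 10*o^2 + 32*o + 32) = o*(o + 4)*(o^2 + 6*o + 8) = o*(o + 4)^2*(o + 2)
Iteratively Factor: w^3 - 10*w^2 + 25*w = (w - 5)*(w^2 - 5*w) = w*(w - 5)*(w - 5)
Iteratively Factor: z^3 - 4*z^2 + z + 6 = (z + 1)*(z^2 - 5*z + 6) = (z - 3)*(z + 1)*(z - 2)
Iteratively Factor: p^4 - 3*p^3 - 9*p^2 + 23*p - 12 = (p - 4)*(p^3 + p^2 - 5*p + 3) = (p - 4)*(p - 1)*(p^2 + 2*p - 3) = (p - 4)*(p - 1)^2*(p + 3)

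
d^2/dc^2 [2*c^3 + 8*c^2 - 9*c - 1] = 12*c + 16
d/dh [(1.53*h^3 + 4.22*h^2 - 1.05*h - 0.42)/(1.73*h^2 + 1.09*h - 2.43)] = (2.6469*h^4 + 3.3354*h^3 - 4.7374*h^2 - 19.056*h + 3.0093)/(2.9929*h^4 + 3.7714*h^3 - 7.2197*h^2 - 5.2974*h + 5.9049)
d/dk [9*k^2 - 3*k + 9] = 18*k - 3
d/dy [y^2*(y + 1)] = y*(3*y + 2)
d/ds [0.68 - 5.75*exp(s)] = -5.75*exp(s)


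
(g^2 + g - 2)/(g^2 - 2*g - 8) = (g - 1)/(g - 4)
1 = 1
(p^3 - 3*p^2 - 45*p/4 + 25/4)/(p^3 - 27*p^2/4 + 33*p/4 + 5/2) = (4*p^2 + 8*p - 5)/(4*p^2 - 7*p - 2)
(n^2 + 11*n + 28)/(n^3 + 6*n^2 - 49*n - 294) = (n + 4)/(n^2 - n - 42)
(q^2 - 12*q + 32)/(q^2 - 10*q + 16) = (q - 4)/(q - 2)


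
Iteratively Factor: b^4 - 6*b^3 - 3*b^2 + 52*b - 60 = (b + 3)*(b^3 - 9*b^2 + 24*b - 20) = (b - 2)*(b + 3)*(b^2 - 7*b + 10) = (b - 5)*(b - 2)*(b + 3)*(b - 2)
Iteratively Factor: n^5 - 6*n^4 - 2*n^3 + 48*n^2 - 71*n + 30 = (n - 2)*(n^4 - 4*n^3 - 10*n^2 + 28*n - 15) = (n - 5)*(n - 2)*(n^3 + n^2 - 5*n + 3) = (n - 5)*(n - 2)*(n + 3)*(n^2 - 2*n + 1) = (n - 5)*(n - 2)*(n - 1)*(n + 3)*(n - 1)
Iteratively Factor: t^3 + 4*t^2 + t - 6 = (t + 2)*(t^2 + 2*t - 3) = (t + 2)*(t + 3)*(t - 1)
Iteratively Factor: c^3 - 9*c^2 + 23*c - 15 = (c - 5)*(c^2 - 4*c + 3) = (c - 5)*(c - 1)*(c - 3)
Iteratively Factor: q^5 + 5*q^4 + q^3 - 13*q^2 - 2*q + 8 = (q - 1)*(q^4 + 6*q^3 + 7*q^2 - 6*q - 8) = (q - 1)*(q + 2)*(q^3 + 4*q^2 - q - 4) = (q - 1)*(q + 2)*(q + 4)*(q^2 - 1) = (q - 1)*(q + 1)*(q + 2)*(q + 4)*(q - 1)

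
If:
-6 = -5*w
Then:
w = 6/5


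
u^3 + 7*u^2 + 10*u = u*(u + 2)*(u + 5)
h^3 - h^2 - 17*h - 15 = (h - 5)*(h + 1)*(h + 3)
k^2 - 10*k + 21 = (k - 7)*(k - 3)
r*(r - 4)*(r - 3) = r^3 - 7*r^2 + 12*r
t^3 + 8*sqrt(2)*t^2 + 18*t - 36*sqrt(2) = (t - sqrt(2))*(t + 3*sqrt(2))*(t + 6*sqrt(2))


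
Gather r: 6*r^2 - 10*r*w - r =6*r^2 + r*(-10*w - 1)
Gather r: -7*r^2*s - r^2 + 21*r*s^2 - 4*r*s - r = r^2*(-7*s - 1) + r*(21*s^2 - 4*s - 1)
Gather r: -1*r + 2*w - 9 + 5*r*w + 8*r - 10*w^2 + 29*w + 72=r*(5*w + 7) - 10*w^2 + 31*w + 63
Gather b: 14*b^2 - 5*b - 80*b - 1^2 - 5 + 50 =14*b^2 - 85*b + 44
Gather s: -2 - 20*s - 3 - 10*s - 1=-30*s - 6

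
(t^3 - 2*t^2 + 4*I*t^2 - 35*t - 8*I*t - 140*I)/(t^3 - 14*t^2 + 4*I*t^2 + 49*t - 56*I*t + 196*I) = (t + 5)/(t - 7)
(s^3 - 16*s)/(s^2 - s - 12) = s*(s + 4)/(s + 3)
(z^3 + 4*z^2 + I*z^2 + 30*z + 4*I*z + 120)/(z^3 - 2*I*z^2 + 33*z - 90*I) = (z + 4)/(z - 3*I)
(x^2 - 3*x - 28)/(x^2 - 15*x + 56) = (x + 4)/(x - 8)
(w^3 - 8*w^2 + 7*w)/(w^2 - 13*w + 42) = w*(w - 1)/(w - 6)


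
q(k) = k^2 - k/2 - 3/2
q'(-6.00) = -12.50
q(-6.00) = 37.50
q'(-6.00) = -12.50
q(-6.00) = 37.50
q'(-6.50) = -13.50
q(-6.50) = 44.00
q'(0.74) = 0.98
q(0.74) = -1.32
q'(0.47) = 0.44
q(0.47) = -1.51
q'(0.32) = 0.14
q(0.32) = -1.56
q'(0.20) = -0.10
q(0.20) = -1.56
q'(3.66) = 6.82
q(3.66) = 10.07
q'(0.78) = 1.06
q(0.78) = -1.28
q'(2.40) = 4.30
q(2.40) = 3.06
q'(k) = 2*k - 1/2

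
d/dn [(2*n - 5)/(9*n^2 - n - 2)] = (18*n^2 - 2*n - (2*n - 5)*(18*n - 1) - 4)/(-9*n^2 + n + 2)^2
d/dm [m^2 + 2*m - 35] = 2*m + 2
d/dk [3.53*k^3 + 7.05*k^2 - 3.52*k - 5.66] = 10.59*k^2 + 14.1*k - 3.52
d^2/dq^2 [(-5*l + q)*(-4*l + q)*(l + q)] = -16*l + 6*q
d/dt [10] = 0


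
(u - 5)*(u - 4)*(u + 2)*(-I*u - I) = -I*u^4 + 6*I*u^3 + 5*I*u^2 - 42*I*u - 40*I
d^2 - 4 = (d - 2)*(d + 2)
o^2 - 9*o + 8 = (o - 8)*(o - 1)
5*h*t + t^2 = t*(5*h + t)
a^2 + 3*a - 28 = (a - 4)*(a + 7)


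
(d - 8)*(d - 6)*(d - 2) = d^3 - 16*d^2 + 76*d - 96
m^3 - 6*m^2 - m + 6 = (m - 6)*(m - 1)*(m + 1)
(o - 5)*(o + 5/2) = o^2 - 5*o/2 - 25/2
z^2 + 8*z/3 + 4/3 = (z + 2/3)*(z + 2)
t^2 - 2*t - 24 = (t - 6)*(t + 4)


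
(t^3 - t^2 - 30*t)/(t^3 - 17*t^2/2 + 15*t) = 2*(t + 5)/(2*t - 5)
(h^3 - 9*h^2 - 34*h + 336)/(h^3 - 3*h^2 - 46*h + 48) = (h - 7)/(h - 1)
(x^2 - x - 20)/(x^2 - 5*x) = (x + 4)/x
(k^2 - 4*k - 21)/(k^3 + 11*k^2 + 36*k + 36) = (k - 7)/(k^2 + 8*k + 12)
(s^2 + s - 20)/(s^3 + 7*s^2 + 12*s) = (s^2 + s - 20)/(s*(s^2 + 7*s + 12))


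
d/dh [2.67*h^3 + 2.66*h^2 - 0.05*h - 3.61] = 8.01*h^2 + 5.32*h - 0.05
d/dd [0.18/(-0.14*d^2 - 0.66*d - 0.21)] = (0.0504*d + 0.1188)/(0.14*d^2 + 0.66*d + 0.21)^2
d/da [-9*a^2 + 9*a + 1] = 9 - 18*a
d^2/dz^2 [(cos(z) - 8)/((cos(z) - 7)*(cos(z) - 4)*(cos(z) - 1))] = 2*(2368*(1 - cos(z)^2)^2 - 84*sin(z)^6 - 2*cos(z)^7 - 30*cos(z)^6 - 519*cos(z)^5 - 2727*cos(z)^3 + 422*cos(z)^2 + 13528*cos(z) - 10672)/((cos(z) - 7)^3*(cos(z) - 4)^3*(cos(z) - 1)^3)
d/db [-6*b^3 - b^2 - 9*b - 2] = -18*b^2 - 2*b - 9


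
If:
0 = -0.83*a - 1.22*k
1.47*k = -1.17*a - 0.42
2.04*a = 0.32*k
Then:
No Solution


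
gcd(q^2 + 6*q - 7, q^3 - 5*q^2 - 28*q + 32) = q - 1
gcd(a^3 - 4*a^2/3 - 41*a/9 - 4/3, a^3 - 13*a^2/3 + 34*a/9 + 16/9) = a + 1/3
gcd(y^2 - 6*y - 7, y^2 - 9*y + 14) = y - 7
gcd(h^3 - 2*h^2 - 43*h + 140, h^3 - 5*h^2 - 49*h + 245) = h^2 + 2*h - 35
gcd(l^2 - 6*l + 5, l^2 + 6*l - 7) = l - 1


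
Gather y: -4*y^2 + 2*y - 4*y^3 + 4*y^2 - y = -4*y^3 + y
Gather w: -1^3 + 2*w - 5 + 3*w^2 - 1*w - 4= 3*w^2 + w - 10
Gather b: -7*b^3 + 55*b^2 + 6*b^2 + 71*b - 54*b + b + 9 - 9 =-7*b^3 + 61*b^2 + 18*b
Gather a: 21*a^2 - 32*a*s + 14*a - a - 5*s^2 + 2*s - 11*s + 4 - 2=21*a^2 + a*(13 - 32*s) - 5*s^2 - 9*s + 2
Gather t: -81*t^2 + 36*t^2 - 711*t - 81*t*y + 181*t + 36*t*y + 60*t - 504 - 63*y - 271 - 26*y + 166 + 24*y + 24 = -45*t^2 + t*(-45*y - 470) - 65*y - 585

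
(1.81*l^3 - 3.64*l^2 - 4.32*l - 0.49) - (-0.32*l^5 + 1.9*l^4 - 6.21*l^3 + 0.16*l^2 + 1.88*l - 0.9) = 0.32*l^5 - 1.9*l^4 + 8.02*l^3 - 3.8*l^2 - 6.2*l + 0.41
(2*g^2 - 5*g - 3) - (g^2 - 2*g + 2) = g^2 - 3*g - 5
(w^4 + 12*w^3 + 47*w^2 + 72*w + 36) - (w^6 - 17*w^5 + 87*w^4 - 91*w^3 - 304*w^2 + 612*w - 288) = -w^6 + 17*w^5 - 86*w^4 + 103*w^3 + 351*w^2 - 540*w + 324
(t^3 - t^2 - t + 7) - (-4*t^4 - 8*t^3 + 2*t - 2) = 4*t^4 + 9*t^3 - t^2 - 3*t + 9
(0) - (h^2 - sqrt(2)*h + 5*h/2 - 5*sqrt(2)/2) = -h^2 - 5*h/2 + sqrt(2)*h + 5*sqrt(2)/2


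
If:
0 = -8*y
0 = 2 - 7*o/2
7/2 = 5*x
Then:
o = 4/7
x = 7/10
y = 0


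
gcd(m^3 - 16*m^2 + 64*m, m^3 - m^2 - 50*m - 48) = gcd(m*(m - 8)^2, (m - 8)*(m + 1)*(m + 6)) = m - 8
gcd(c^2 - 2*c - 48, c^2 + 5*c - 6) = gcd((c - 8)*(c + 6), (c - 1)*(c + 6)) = c + 6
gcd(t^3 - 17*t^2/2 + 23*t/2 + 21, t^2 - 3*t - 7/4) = t - 7/2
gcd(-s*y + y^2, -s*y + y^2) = -s*y + y^2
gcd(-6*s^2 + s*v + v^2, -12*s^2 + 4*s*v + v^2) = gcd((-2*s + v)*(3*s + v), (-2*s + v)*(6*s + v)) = 2*s - v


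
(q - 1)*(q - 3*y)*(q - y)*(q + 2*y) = q^4 - 2*q^3*y - q^3 - 5*q^2*y^2 + 2*q^2*y + 6*q*y^3 + 5*q*y^2 - 6*y^3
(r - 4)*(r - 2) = r^2 - 6*r + 8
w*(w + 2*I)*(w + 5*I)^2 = w^4 + 12*I*w^3 - 45*w^2 - 50*I*w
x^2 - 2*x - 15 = (x - 5)*(x + 3)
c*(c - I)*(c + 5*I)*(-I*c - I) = -I*c^4 + 4*c^3 - I*c^3 + 4*c^2 - 5*I*c^2 - 5*I*c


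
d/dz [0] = 0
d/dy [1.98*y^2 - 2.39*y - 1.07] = 3.96*y - 2.39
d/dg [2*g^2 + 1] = 4*g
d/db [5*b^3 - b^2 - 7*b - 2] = 15*b^2 - 2*b - 7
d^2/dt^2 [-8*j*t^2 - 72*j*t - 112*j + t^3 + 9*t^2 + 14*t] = -16*j + 6*t + 18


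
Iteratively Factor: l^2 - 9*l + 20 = (l - 5)*(l - 4)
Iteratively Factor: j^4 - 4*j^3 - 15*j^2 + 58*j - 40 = (j - 5)*(j^3 + j^2 - 10*j + 8) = (j - 5)*(j - 1)*(j^2 + 2*j - 8) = (j - 5)*(j - 2)*(j - 1)*(j + 4)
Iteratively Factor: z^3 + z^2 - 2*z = (z - 1)*(z^2 + 2*z) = z*(z - 1)*(z + 2)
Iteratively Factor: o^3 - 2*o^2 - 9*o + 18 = (o + 3)*(o^2 - 5*o + 6) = (o - 3)*(o + 3)*(o - 2)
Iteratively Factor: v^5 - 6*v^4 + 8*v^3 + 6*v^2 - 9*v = (v - 3)*(v^4 - 3*v^3 - v^2 + 3*v) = (v - 3)*(v + 1)*(v^3 - 4*v^2 + 3*v) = (v - 3)^2*(v + 1)*(v^2 - v) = v*(v - 3)^2*(v + 1)*(v - 1)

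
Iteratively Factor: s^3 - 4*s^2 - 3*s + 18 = (s - 3)*(s^2 - s - 6) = (s - 3)^2*(s + 2)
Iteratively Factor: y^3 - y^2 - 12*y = (y - 4)*(y^2 + 3*y) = (y - 4)*(y + 3)*(y)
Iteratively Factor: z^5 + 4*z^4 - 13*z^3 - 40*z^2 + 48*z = (z)*(z^4 + 4*z^3 - 13*z^2 - 40*z + 48) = z*(z - 3)*(z^3 + 7*z^2 + 8*z - 16) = z*(z - 3)*(z - 1)*(z^2 + 8*z + 16) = z*(z - 3)*(z - 1)*(z + 4)*(z + 4)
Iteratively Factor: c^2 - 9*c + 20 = (c - 4)*(c - 5)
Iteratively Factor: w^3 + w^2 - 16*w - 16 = (w + 1)*(w^2 - 16) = (w - 4)*(w + 1)*(w + 4)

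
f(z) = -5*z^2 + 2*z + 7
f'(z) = 2 - 10*z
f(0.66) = 6.14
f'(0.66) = -4.60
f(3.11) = -35.14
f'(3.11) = -29.10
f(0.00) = 7.00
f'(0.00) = 2.00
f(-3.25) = -52.31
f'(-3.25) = 34.50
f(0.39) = 7.02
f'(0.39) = -1.90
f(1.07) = 3.42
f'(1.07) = -8.70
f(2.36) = -16.13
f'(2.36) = -21.60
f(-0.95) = 0.59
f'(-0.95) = 11.50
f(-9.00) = -416.00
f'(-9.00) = 92.00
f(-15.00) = -1148.00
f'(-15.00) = 152.00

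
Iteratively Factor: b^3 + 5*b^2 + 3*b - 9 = (b - 1)*(b^2 + 6*b + 9) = (b - 1)*(b + 3)*(b + 3)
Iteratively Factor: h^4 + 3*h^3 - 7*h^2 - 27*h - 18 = (h + 3)*(h^3 - 7*h - 6) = (h + 2)*(h + 3)*(h^2 - 2*h - 3) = (h - 3)*(h + 2)*(h + 3)*(h + 1)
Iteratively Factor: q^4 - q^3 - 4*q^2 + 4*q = (q)*(q^3 - q^2 - 4*q + 4) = q*(q - 1)*(q^2 - 4) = q*(q - 2)*(q - 1)*(q + 2)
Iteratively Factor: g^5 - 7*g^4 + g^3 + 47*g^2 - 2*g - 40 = (g - 4)*(g^4 - 3*g^3 - 11*g^2 + 3*g + 10) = (g - 5)*(g - 4)*(g^3 + 2*g^2 - g - 2) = (g - 5)*(g - 4)*(g + 1)*(g^2 + g - 2) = (g - 5)*(g - 4)*(g - 1)*(g + 1)*(g + 2)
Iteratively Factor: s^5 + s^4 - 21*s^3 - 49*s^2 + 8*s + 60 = (s + 2)*(s^4 - s^3 - 19*s^2 - 11*s + 30) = (s + 2)^2*(s^3 - 3*s^2 - 13*s + 15) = (s + 2)^2*(s + 3)*(s^2 - 6*s + 5) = (s - 5)*(s + 2)^2*(s + 3)*(s - 1)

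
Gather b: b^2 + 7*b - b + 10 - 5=b^2 + 6*b + 5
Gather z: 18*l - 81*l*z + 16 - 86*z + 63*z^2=18*l + 63*z^2 + z*(-81*l - 86) + 16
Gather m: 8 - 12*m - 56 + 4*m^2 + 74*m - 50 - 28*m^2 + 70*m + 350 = -24*m^2 + 132*m + 252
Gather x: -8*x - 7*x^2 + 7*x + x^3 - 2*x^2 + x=x^3 - 9*x^2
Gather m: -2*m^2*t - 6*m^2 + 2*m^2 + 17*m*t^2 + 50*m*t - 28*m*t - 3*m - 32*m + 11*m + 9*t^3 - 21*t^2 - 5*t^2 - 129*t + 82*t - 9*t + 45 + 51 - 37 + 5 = m^2*(-2*t - 4) + m*(17*t^2 + 22*t - 24) + 9*t^3 - 26*t^2 - 56*t + 64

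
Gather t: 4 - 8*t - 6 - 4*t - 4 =-12*t - 6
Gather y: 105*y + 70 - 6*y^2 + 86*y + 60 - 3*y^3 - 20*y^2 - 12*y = -3*y^3 - 26*y^2 + 179*y + 130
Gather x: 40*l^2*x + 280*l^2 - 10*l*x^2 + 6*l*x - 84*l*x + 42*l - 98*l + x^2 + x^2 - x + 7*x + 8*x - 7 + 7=280*l^2 - 56*l + x^2*(2 - 10*l) + x*(40*l^2 - 78*l + 14)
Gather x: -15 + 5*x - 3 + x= 6*x - 18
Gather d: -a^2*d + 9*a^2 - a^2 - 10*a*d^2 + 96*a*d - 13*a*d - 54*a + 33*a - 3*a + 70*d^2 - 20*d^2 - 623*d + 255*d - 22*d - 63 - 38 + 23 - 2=8*a^2 - 24*a + d^2*(50 - 10*a) + d*(-a^2 + 83*a - 390) - 80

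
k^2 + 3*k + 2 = (k + 1)*(k + 2)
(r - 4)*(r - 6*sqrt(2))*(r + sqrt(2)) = r^3 - 5*sqrt(2)*r^2 - 4*r^2 - 12*r + 20*sqrt(2)*r + 48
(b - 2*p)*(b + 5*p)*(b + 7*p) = b^3 + 10*b^2*p + 11*b*p^2 - 70*p^3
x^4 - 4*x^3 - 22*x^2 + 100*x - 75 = (x - 5)*(x - 3)*(x - 1)*(x + 5)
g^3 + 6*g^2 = g^2*(g + 6)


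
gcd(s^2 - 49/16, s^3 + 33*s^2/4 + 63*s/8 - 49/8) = s + 7/4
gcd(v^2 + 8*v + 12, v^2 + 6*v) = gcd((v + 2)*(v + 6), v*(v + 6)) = v + 6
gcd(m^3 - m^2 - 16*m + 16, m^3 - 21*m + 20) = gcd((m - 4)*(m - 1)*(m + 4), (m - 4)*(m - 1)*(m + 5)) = m^2 - 5*m + 4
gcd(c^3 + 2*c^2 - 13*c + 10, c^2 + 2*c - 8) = c - 2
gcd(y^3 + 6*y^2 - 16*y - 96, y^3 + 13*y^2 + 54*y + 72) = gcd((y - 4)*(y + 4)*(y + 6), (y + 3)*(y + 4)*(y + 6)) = y^2 + 10*y + 24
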